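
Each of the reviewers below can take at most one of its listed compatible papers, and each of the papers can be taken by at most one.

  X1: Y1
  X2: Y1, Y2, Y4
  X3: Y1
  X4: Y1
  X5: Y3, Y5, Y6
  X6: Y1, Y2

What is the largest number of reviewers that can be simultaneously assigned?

Unit-capacity flow: source→left, listed edges, right→sink; max matching = max flow.
Augmenting path X1→Y1 (+1); matched 1.
Augmenting path X2→Y2 (+1); matched 2.
Augmenting path X5→Y3 (+1); matched 3.
Augmenting path X6→Y2→X2→Y4 (+1); matched 4.
No augmenting path remains; maximum matching = 4.
König certificate: {X2, X5, X6, Y1} is a vertex cover of size 4 (every listed pair touches it), so no matching can be larger.

4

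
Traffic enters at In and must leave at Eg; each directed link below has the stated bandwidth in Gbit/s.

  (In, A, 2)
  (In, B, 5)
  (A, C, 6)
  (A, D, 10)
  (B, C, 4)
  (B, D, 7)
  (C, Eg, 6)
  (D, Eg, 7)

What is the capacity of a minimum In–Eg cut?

Augment In→A→C→Eg: bottleneck 2, flow now 2.
Augment In→B→C→Eg: bottleneck 4, flow now 6.
Augment In→B→D→Eg: bottleneck 1, flow now 7.
No augmenting path remains; maximum flow = 7.
By max-flow min-cut, the minimum cut capacity equals the max flow.
In the residual graph, reachable from In: {In}.
Min-cut edges: In→A (2), In→B (5); capacity 2 + 5 = 7.

7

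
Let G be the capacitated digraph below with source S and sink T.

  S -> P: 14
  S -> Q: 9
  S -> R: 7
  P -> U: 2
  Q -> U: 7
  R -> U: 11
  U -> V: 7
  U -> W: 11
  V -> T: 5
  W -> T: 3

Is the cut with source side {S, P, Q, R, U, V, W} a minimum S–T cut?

Given cut capacity: 5 + 3 = 8.
Augment S→P→U→V→T: bottleneck 2, flow now 2.
Augment S→Q→U→V→T: bottleneck 3, flow now 5.
Augment S→Q→U→W→T: bottleneck 3, flow now 8.
No augmenting path remains; maximum flow = 8.
Cut capacity 8 equals the max flow, so it is a minimum cut.

Yes — it is a minimum cut (capacity 8).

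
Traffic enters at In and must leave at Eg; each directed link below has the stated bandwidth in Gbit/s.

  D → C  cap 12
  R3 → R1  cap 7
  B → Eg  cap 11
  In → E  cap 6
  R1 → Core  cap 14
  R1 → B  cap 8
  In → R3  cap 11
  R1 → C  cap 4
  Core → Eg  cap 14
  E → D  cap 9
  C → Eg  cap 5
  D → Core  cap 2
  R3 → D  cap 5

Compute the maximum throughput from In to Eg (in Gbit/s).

14

Augment In→E→D→Core→Eg: bottleneck 2, flow now 2.
Augment In→E→D→C→Eg: bottleneck 4, flow now 6.
Augment In→R3→D→C→Eg: bottleneck 1, flow now 7.
Augment In→R3→R1→Core→Eg: bottleneck 7, flow now 14.
No augmenting path remains; maximum flow = 14.
In the residual graph, reachable from In: {In, E, R3, D, C}.
Min-cut edges: R3→R1 (7), D→Core (2), C→Eg (5); capacity 7 + 2 + 5 = 14.
This cut is saturated, so no flow can exceed 14.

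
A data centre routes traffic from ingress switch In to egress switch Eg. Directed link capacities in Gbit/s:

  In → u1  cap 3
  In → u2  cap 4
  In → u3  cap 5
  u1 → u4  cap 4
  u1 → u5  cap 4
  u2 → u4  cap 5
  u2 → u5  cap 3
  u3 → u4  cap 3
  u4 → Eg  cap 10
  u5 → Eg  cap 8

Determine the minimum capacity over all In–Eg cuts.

10

Augment In→u1→u4→Eg: bottleneck 3, flow now 3.
Augment In→u2→u4→Eg: bottleneck 4, flow now 7.
Augment In→u3→u4→Eg: bottleneck 3, flow now 10.
No augmenting path remains; maximum flow = 10.
By max-flow min-cut, the minimum cut capacity equals the max flow.
In the residual graph, reachable from In: {In, u3}.
Min-cut edges: In→u1 (3), In→u2 (4), u3→u4 (3); capacity 3 + 4 + 3 = 10.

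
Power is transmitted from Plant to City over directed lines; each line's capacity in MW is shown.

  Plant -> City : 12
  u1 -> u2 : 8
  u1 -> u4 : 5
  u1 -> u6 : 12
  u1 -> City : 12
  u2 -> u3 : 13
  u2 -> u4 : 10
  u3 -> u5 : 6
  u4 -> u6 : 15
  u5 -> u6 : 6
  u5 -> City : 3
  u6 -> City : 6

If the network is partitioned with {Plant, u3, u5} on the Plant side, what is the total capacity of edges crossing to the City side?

Edges leaving {Plant, u3, u5}: Plant→City (12), u5→u6 (6), u5→City (3).
Cut capacity = 12 + 6 + 3 = 21.

21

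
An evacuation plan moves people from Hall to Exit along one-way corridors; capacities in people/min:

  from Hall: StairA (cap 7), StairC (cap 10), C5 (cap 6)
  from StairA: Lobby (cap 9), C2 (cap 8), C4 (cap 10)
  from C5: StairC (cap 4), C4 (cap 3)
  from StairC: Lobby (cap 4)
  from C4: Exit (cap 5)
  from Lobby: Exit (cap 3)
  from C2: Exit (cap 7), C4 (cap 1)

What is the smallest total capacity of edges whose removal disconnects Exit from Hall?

Augment Hall→StairA→C4→Exit: bottleneck 5, flow now 5.
Augment Hall→StairA→Lobby→Exit: bottleneck 2, flow now 7.
Augment Hall→StairC→Lobby→Exit: bottleneck 1, flow now 8.
Augment Hall→C5→C4→StairA→C2→Exit: bottleneck 3, flow now 11. (uses reverse residual edge)
Augment Hall→StairC→Lobby→StairA→C2→Exit: bottleneck 2, flow now 13. (uses reverse residual edge)
No augmenting path remains; maximum flow = 13.
By max-flow min-cut, the minimum cut capacity equals the max flow.
In the residual graph, reachable from Hall: {Hall, C5, StairC, Lobby}.
Min-cut edges: Hall→StairA (7), C5→C4 (3), Lobby→Exit (3); capacity 7 + 3 + 3 = 13.

13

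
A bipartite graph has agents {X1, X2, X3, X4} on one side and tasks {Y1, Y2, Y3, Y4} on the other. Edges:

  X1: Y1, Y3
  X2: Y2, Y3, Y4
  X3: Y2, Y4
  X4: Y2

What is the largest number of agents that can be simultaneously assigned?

Unit-capacity flow: source→left, listed edges, right→sink; max matching = max flow.
Augmenting path X1→Y1 (+1); matched 1.
Augmenting path X2→Y2 (+1); matched 2.
Augmenting path X3→Y4 (+1); matched 3.
Augmenting path X4→Y2→X2→Y3 (+1); matched 4.
No augmenting path remains; maximum matching = 4.
König certificate: {X1, X2, X3, X4} is a vertex cover of size 4 (every listed pair touches it), so no matching can be larger.

4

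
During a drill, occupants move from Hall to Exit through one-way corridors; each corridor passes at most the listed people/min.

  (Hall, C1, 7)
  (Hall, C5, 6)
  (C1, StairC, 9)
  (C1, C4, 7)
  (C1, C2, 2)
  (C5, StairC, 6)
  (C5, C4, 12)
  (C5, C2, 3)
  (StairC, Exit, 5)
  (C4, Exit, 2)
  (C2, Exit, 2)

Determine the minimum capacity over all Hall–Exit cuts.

9

Augment Hall→C1→StairC→Exit: bottleneck 5, flow now 5.
Augment Hall→C1→C4→Exit: bottleneck 2, flow now 7.
Augment Hall→C5→C2→Exit: bottleneck 2, flow now 9.
No augmenting path remains; maximum flow = 9.
By max-flow min-cut, the minimum cut capacity equals the max flow.
In the residual graph, reachable from Hall: {Hall, C1, C5, StairC, C4, C2}.
Min-cut edges: StairC→Exit (5), C4→Exit (2), C2→Exit (2); capacity 5 + 2 + 2 = 9.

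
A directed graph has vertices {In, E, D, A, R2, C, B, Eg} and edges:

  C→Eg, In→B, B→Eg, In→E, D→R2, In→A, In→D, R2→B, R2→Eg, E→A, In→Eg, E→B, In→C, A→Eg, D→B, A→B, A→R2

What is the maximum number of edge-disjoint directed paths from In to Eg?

Assign every edge capacity 1; by Menger, the answer equals the max flow.
Path In→Eg (+1); total 1.
Path In→A→Eg (+1); total 2.
Path In→C→Eg (+1); total 3.
Path In→B→Eg (+1); total 4.
Path In→D→R2→Eg (+1); total 5.
No residual In→Eg path; max flow = 5.
Certifying cut of size 5: {A→Eg, B→Eg, In→C, In→Eg, R2→Eg}.

5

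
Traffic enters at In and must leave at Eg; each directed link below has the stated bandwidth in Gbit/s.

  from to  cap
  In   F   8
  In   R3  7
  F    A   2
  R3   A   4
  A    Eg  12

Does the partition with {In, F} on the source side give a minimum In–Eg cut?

Given cut capacity: 7 + 2 = 9.
Augment In→F→A→Eg: bottleneck 2, flow now 2.
Augment In→R3→A→Eg: bottleneck 4, flow now 6.
No augmenting path remains; maximum flow = 6.
In the residual graph, reachable from In: {In, F, R3}.
Min-cut edges: F→A (2), R3→A (4); capacity 2 + 4 = 6.
Cut capacity 9 exceeds the max flow 6, so it is not minimum.

No — its capacity is 9, but the minimum cut has capacity 6.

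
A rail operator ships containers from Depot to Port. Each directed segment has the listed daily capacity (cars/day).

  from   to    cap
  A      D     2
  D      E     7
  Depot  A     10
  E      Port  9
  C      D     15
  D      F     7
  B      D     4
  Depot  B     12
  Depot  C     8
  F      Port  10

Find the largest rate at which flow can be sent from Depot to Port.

Augment Depot→A→D→E→Port: bottleneck 2, flow now 2.
Augment Depot→B→D→E→Port: bottleneck 4, flow now 6.
Augment Depot→C→D→E→Port: bottleneck 1, flow now 7.
Augment Depot→C→D→F→Port: bottleneck 7, flow now 14.
No augmenting path remains; maximum flow = 14.
In the residual graph, reachable from Depot: {Depot, A, B}.
Min-cut edges: Depot→C (8), A→D (2), B→D (4); capacity 8 + 2 + 4 = 14.
This cut is saturated, so no flow can exceed 14.

14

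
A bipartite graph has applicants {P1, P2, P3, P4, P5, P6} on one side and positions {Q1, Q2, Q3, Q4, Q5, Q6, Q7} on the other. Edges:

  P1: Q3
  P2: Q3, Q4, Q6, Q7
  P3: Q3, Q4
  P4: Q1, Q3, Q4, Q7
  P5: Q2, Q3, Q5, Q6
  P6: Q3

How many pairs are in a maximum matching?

5

Unit-capacity flow: source→left, listed edges, right→sink; max matching = max flow.
Augmenting path P1→Q3 (+1); matched 1.
Augmenting path P2→Q4 (+1); matched 2.
Augmenting path P4→Q1 (+1); matched 3.
Augmenting path P5→Q2 (+1); matched 4.
Augmenting path P3→Q4→P2→Q6 (+1); matched 5.
No augmenting path remains; maximum matching = 5.
König certificate: {P2, P3, P4, P5, Q3} is a vertex cover of size 5 (every listed pair touches it), so no matching can be larger.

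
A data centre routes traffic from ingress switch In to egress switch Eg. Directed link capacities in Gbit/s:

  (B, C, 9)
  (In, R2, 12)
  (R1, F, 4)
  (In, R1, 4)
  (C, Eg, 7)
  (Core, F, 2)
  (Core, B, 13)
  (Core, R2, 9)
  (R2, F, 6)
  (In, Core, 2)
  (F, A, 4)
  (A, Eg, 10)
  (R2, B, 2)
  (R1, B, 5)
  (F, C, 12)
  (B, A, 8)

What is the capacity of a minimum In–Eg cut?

Augment In→R2→F→C→Eg: bottleneck 6, flow now 6.
Augment In→R2→B→C→Eg: bottleneck 1, flow now 7.
Augment In→R2→B→A→Eg: bottleneck 1, flow now 8.
Augment In→Core→F→A→Eg: bottleneck 2, flow now 10.
Augment In→R1→F→A→Eg: bottleneck 2, flow now 12.
Augment In→R1→B→A→Eg: bottleneck 2, flow now 14.
No augmenting path remains; maximum flow = 14.
By max-flow min-cut, the minimum cut capacity equals the max flow.
In the residual graph, reachable from In: {In, R2}.
Min-cut edges: In→Core (2), In→R1 (4), R2→F (6), R2→B (2); capacity 2 + 4 + 6 + 2 = 14.

14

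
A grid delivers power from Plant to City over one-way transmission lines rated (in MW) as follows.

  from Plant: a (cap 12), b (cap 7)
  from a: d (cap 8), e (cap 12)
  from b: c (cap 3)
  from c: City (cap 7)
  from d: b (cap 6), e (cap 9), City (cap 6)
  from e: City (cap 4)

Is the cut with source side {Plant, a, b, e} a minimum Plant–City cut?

Given cut capacity: 8 + 3 + 4 = 15.
Augment Plant→a→d→City: bottleneck 6, flow now 6.
Augment Plant→a→e→City: bottleneck 4, flow now 10.
Augment Plant→b→c→City: bottleneck 3, flow now 13.
No augmenting path remains; maximum flow = 13.
In the residual graph, reachable from Plant: {Plant, a, b, d, e}.
Min-cut edges: b→c (3), d→City (6), e→City (4); capacity 3 + 6 + 4 = 13.
Cut capacity 15 exceeds the max flow 13, so it is not minimum.

No — its capacity is 15, but the minimum cut has capacity 13.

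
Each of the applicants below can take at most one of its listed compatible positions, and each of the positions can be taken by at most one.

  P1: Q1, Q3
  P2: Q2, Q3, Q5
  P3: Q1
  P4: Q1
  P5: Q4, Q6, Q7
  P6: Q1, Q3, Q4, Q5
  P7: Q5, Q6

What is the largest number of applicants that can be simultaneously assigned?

Unit-capacity flow: source→left, listed edges, right→sink; max matching = max flow.
Augmenting path P1→Q1 (+1); matched 1.
Augmenting path P2→Q2 (+1); matched 2.
Augmenting path P5→Q4 (+1); matched 3.
Augmenting path P6→Q3 (+1); matched 4.
Augmenting path P7→Q5 (+1); matched 5.
Augmenting path P3→Q1→P1→Q3→P6→Q4→P5→Q6 (+1); matched 6.
No augmenting path remains; maximum matching = 6.
König certificate: {P1, P2, P5, P6, P7, Q1} is a vertex cover of size 6 (every listed pair touches it), so no matching can be larger.

6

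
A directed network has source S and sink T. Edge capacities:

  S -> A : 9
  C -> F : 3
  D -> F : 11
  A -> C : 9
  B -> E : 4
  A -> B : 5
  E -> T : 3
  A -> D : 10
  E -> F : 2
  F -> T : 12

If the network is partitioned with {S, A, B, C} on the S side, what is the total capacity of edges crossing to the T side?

17

Edges leaving {S, A, B, C}: A→D (10), B→E (4), C→F (3).
Cut capacity = 10 + 4 + 3 = 17.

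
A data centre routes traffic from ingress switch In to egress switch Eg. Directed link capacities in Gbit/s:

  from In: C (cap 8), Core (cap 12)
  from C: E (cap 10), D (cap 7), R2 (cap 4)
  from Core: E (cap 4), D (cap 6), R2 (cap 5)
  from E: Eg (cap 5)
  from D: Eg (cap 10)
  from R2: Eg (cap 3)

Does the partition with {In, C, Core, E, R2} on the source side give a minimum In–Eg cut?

No — its capacity is 21, but the minimum cut has capacity 18.

Given cut capacity: 7 + 6 + 5 + 3 = 21.
Augment In→C→E→Eg: bottleneck 5, flow now 5.
Augment In→C→D→Eg: bottleneck 3, flow now 8.
Augment In→Core→D→Eg: bottleneck 6, flow now 14.
Augment In→Core→R2→Eg: bottleneck 3, flow now 17.
Augment In→Core→E→C→D→Eg: bottleneck 1, flow now 18. (uses reverse residual edge)
No augmenting path remains; maximum flow = 18.
In the residual graph, reachable from In: {In, C, Core, E, D, R2}.
Min-cut edges: E→Eg (5), D→Eg (10), R2→Eg (3); capacity 5 + 10 + 3 = 18.
Cut capacity 21 exceeds the max flow 18, so it is not minimum.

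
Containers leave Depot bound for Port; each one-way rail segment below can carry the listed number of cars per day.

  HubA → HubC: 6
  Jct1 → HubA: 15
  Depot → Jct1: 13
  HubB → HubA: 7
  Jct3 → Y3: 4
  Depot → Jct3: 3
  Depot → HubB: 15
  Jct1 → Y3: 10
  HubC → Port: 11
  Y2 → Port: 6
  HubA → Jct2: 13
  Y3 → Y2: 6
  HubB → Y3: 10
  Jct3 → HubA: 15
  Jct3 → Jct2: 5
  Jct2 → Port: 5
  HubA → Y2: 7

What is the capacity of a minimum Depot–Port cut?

Augment Depot→Jct3→Jct2→Port: bottleneck 3, flow now 3.
Augment Depot→Jct1→HubA→Y2→Port: bottleneck 6, flow now 9.
Augment Depot→Jct1→HubA→Jct2→Port: bottleneck 2, flow now 11.
Augment Depot→Jct1→HubA→HubC→Port: bottleneck 5, flow now 16.
Augment Depot→HubB→HubA→HubC→Port: bottleneck 1, flow now 17.
No augmenting path remains; maximum flow = 17.
By max-flow min-cut, the minimum cut capacity equals the max flow.
In the residual graph, reachable from Depot: {Depot, Jct1, Jct3, HubB, HubA, Y3, Y2, Jct2}.
Min-cut edges: HubA→HubC (6), Y2→Port (6), Jct2→Port (5); capacity 6 + 6 + 5 = 17.

17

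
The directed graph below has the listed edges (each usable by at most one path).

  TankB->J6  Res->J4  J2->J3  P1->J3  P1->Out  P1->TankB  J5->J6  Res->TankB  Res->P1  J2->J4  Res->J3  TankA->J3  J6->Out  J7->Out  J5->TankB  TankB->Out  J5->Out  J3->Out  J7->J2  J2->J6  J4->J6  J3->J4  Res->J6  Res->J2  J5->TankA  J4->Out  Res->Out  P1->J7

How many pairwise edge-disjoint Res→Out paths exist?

6

Assign every edge capacity 1; by Menger, the answer equals the max flow.
Path Res→Out (+1); total 1.
Path Res→P1→Out (+1); total 2.
Path Res→J3→Out (+1); total 3.
Path Res→TankB→Out (+1); total 4.
Path Res→J4→Out (+1); total 5.
Path Res→J6→Out (+1); total 6.
No residual Res→Out path; max flow = 6.
Certifying cut of size 6: {J3→Out, J4→Out, J6→Out, Res→Out, Res→P1, Res→TankB}.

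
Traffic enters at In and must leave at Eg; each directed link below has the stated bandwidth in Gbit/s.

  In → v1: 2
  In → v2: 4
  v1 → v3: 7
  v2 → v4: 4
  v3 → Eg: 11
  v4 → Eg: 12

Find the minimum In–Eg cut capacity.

Augment In→v1→v3→Eg: bottleneck 2, flow now 2.
Augment In→v2→v4→Eg: bottleneck 4, flow now 6.
No augmenting path remains; maximum flow = 6.
By max-flow min-cut, the minimum cut capacity equals the max flow.
In the residual graph, reachable from In: {In}.
Min-cut edges: In→v1 (2), In→v2 (4); capacity 2 + 4 = 6.

6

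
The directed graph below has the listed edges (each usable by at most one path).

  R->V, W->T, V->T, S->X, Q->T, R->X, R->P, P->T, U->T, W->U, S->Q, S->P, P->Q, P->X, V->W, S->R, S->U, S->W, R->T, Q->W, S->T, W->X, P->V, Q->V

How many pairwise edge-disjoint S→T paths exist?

6

Assign every edge capacity 1; by Menger, the answer equals the max flow.
Path S→T (+1); total 1.
Path S→P→T (+1); total 2.
Path S→Q→T (+1); total 3.
Path S→R→T (+1); total 4.
Path S→U→T (+1); total 5.
Path S→W→T (+1); total 6.
No residual S→T path; max flow = 6.
Certifying cut of size 6: {S→P, S→Q, S→R, S→T, S→U, S→W}.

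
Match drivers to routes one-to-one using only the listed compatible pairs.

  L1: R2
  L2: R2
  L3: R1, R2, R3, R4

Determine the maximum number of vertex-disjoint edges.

2

Unit-capacity flow: source→left, listed edges, right→sink; max matching = max flow.
Augmenting path L1→R2 (+1); matched 1.
Augmenting path L3→R1 (+1); matched 2.
No augmenting path remains; maximum matching = 2.
König certificate: {L3, R2} is a vertex cover of size 2 (every listed pair touches it), so no matching can be larger.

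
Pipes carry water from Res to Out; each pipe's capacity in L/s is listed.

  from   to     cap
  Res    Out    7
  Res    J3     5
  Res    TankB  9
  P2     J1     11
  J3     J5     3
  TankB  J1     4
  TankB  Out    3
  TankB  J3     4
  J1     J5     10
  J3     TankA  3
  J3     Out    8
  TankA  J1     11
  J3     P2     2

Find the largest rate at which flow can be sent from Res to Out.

Augment Res→Out: bottleneck 7, flow now 7.
Augment Res→TankB→Out: bottleneck 3, flow now 10.
Augment Res→J3→Out: bottleneck 5, flow now 15.
Augment Res→TankB→J3→Out: bottleneck 3, flow now 18.
No augmenting path remains; maximum flow = 18.
In the residual graph, reachable from Res: {Res, TankB, J3, TankA, P2, J1, J5}.
Min-cut edges: Res→Out (7), TankB→Out (3), J3→Out (8); capacity 7 + 3 + 8 = 18.
This cut is saturated, so no flow can exceed 18.

18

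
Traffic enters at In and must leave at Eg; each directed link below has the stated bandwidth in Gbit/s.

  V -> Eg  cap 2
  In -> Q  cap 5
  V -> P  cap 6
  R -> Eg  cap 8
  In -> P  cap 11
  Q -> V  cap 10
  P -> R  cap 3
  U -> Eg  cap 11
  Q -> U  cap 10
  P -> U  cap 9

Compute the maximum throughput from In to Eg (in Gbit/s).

Augment In→P→R→Eg: bottleneck 3, flow now 3.
Augment In→P→U→Eg: bottleneck 8, flow now 11.
Augment In→Q→U→Eg: bottleneck 3, flow now 14.
Augment In→Q→V→Eg: bottleneck 2, flow now 16.
No augmenting path remains; maximum flow = 16.
In the residual graph, reachable from In: {In}.
Min-cut edges: In→P (11), In→Q (5); capacity 11 + 5 = 16.
This cut is saturated, so no flow can exceed 16.

16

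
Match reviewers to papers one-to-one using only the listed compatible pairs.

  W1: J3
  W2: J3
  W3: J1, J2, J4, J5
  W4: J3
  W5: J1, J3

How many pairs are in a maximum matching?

3

Unit-capacity flow: source→left, listed edges, right→sink; max matching = max flow.
Augmenting path W1→J3 (+1); matched 1.
Augmenting path W3→J1 (+1); matched 2.
Augmenting path W5→J1→W3→J2 (+1); matched 3.
No augmenting path remains; maximum matching = 3.
König certificate: {W3, W5, J3} is a vertex cover of size 3 (every listed pair touches it), so no matching can be larger.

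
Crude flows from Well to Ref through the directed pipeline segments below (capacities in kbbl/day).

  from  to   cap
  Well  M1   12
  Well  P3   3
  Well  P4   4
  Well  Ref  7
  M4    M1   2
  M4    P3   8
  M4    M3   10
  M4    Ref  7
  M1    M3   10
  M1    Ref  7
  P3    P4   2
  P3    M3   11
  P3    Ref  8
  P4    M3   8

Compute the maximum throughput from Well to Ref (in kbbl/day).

Augment Well→Ref: bottleneck 7, flow now 7.
Augment Well→M1→Ref: bottleneck 7, flow now 14.
Augment Well→P3→Ref: bottleneck 3, flow now 17.
No augmenting path remains; maximum flow = 17.
In the residual graph, reachable from Well: {Well, M1, P4, M3}.
Min-cut edges: Well→P3 (3), Well→Ref (7), M1→Ref (7); capacity 3 + 7 + 7 = 17.
This cut is saturated, so no flow can exceed 17.

17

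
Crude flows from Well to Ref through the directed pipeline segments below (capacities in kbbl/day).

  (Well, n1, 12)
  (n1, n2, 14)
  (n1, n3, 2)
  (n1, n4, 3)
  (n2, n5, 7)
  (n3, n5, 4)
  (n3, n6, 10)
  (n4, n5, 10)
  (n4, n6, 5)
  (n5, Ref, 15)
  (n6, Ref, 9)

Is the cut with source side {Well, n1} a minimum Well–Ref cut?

Given cut capacity: 14 + 2 + 3 = 19.
Augment Well→n1→n2→n5→Ref: bottleneck 7, flow now 7.
Augment Well→n1→n3→n5→Ref: bottleneck 2, flow now 9.
Augment Well→n1→n4→n5→Ref: bottleneck 3, flow now 12.
No augmenting path remains; maximum flow = 12.
In the residual graph, reachable from Well: {Well}.
Min-cut edges: Well→n1 (12); capacity 12 = 12.
Cut capacity 19 exceeds the max flow 12, so it is not minimum.

No — its capacity is 19, but the minimum cut has capacity 12.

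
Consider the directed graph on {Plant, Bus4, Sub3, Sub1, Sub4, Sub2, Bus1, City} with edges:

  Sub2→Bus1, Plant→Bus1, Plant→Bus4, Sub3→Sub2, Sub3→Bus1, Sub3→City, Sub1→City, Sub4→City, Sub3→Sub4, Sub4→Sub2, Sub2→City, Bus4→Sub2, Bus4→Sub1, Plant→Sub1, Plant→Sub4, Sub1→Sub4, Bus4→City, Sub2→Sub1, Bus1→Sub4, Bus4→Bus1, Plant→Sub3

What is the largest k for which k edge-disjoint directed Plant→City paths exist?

5

Assign every edge capacity 1; by Menger, the answer equals the max flow.
Path Plant→Bus4→City (+1); total 1.
Path Plant→Sub3→City (+1); total 2.
Path Plant→Sub1→City (+1); total 3.
Path Plant→Sub4→City (+1); total 4.
Path Plant→Bus1→Sub4→Sub2→City (+1); total 5.
No residual Plant→City path; max flow = 5.
Certifying cut of size 5: {Plant→Bus1, Plant→Bus4, Plant→Sub1, Plant→Sub3, Plant→Sub4}.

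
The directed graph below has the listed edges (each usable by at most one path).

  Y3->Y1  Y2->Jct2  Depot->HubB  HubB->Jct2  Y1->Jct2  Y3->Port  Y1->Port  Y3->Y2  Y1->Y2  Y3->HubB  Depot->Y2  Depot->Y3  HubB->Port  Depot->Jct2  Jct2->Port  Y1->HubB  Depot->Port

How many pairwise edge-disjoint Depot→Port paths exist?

4

Assign every edge capacity 1; by Menger, the answer equals the max flow.
Path Depot→Port (+1); total 1.
Path Depot→Y3→Port (+1); total 2.
Path Depot→HubB→Port (+1); total 3.
Path Depot→Jct2→Port (+1); total 4.
No residual Depot→Port path; max flow = 4.
Certifying cut of size 4: {Depot→HubB, Depot→Port, Depot→Y3, Jct2→Port}.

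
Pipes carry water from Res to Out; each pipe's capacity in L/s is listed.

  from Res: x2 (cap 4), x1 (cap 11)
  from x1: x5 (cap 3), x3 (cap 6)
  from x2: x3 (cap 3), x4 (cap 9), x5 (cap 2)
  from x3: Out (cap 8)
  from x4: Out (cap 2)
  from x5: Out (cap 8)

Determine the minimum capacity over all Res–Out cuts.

Augment Res→x1→x3→Out: bottleneck 6, flow now 6.
Augment Res→x1→x5→Out: bottleneck 3, flow now 9.
Augment Res→x2→x3→Out: bottleneck 2, flow now 11.
Augment Res→x2→x4→Out: bottleneck 2, flow now 13.
No augmenting path remains; maximum flow = 13.
By max-flow min-cut, the minimum cut capacity equals the max flow.
In the residual graph, reachable from Res: {Res, x1}.
Min-cut edges: Res→x2 (4), x1→x3 (6), x1→x5 (3); capacity 4 + 6 + 3 = 13.

13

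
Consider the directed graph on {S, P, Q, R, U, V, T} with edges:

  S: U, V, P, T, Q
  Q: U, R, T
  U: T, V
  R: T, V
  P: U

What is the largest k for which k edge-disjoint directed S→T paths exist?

3

Assign every edge capacity 1; by Menger, the answer equals the max flow.
Path S→T (+1); total 1.
Path S→Q→T (+1); total 2.
Path S→U→T (+1); total 3.
No residual S→T path; max flow = 3.
Certifying cut of size 3: {S→Q, S→T, U→T}.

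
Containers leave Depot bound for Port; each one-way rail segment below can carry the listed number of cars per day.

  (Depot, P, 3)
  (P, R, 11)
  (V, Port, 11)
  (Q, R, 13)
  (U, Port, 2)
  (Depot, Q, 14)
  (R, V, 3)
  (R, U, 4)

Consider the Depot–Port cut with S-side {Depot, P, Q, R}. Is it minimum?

Given cut capacity: 4 + 3 = 7.
Augment Depot→P→R→U→Port: bottleneck 2, flow now 2.
Augment Depot→P→R→V→Port: bottleneck 1, flow now 3.
Augment Depot→Q→R→V→Port: bottleneck 2, flow now 5.
No augmenting path remains; maximum flow = 5.
In the residual graph, reachable from Depot: {Depot, P, Q, R, U}.
Min-cut edges: R→V (3), U→Port (2); capacity 3 + 2 = 5.
Cut capacity 7 exceeds the max flow 5, so it is not minimum.

No — its capacity is 7, but the minimum cut has capacity 5.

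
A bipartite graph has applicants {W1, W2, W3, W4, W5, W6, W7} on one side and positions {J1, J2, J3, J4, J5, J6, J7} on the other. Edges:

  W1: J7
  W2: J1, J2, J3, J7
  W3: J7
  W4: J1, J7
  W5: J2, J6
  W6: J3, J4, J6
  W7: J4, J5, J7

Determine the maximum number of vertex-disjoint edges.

6

Unit-capacity flow: source→left, listed edges, right→sink; max matching = max flow.
Augmenting path W1→J7 (+1); matched 1.
Augmenting path W2→J1 (+1); matched 2.
Augmenting path W5→J2 (+1); matched 3.
Augmenting path W6→J3 (+1); matched 4.
Augmenting path W7→J4 (+1); matched 5.
Augmenting path W4→J1→W2→J2→W5→J6 (+1); matched 6.
No augmenting path remains; maximum matching = 6.
König certificate: {W2, W4, W5, W6, W7, J7} is a vertex cover of size 6 (every listed pair touches it), so no matching can be larger.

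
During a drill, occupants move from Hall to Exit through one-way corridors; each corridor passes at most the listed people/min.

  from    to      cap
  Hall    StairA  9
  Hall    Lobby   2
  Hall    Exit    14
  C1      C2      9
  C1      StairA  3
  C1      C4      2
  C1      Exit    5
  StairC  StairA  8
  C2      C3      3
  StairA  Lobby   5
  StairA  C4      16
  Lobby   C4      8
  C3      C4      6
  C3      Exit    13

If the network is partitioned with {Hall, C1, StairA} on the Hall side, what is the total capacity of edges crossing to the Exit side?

Edges leaving {Hall, C1, StairA}: Hall→Lobby (2), Hall→Exit (14), C1→C2 (9), C1→C4 (2), C1→Exit (5), StairA→Lobby (5), StairA→C4 (16).
Cut capacity = 2 + 14 + 9 + 2 + 5 + 5 + 16 = 53.

53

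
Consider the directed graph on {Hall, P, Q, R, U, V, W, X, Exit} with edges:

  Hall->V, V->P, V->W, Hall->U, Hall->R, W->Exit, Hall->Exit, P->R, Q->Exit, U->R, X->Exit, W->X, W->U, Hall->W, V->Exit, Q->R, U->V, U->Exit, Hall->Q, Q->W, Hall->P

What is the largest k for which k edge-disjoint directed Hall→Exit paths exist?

5

Assign every edge capacity 1; by Menger, the answer equals the max flow.
Path Hall→Exit (+1); total 1.
Path Hall→Q→Exit (+1); total 2.
Path Hall→U→Exit (+1); total 3.
Path Hall→V→Exit (+1); total 4.
Path Hall→W→Exit (+1); total 5.
No residual Hall→Exit path; max flow = 5.
Certifying cut of size 5: {Hall→Exit, Hall→Q, Hall→U, Hall→V, Hall→W}.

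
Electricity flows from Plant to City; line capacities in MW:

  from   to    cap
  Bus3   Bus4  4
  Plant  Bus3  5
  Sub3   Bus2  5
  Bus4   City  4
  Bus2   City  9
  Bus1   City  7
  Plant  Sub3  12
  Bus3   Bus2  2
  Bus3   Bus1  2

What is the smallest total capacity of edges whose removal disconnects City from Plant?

10

Augment Plant→Bus3→Bus2→City: bottleneck 2, flow now 2.
Augment Plant→Bus3→Bus4→City: bottleneck 3, flow now 5.
Augment Plant→Sub3→Bus2→City: bottleneck 5, flow now 10.
No augmenting path remains; maximum flow = 10.
By max-flow min-cut, the minimum cut capacity equals the max flow.
In the residual graph, reachable from Plant: {Plant, Sub3}.
Min-cut edges: Plant→Bus3 (5), Sub3→Bus2 (5); capacity 5 + 5 = 10.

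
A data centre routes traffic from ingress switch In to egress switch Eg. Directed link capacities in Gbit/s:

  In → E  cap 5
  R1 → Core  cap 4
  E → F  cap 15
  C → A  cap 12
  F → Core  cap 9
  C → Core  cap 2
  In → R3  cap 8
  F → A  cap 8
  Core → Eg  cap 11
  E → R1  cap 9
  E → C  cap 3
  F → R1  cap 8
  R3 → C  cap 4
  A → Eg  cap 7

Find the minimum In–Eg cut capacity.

9

Augment In→E→C→Core→Eg: bottleneck 2, flow now 2.
Augment In→E→C→A→Eg: bottleneck 1, flow now 3.
Augment In→E→R1→Core→Eg: bottleneck 2, flow now 5.
Augment In→R3→C→A→Eg: bottleneck 4, flow now 9.
No augmenting path remains; maximum flow = 9.
By max-flow min-cut, the minimum cut capacity equals the max flow.
In the residual graph, reachable from In: {In, R3}.
Min-cut edges: In→E (5), R3→C (4); capacity 5 + 4 = 9.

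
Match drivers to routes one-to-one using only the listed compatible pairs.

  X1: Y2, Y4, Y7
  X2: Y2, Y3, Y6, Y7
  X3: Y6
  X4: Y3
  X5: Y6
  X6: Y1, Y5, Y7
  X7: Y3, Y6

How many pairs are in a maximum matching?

Unit-capacity flow: source→left, listed edges, right→sink; max matching = max flow.
Augmenting path X1→Y2 (+1); matched 1.
Augmenting path X2→Y3 (+1); matched 2.
Augmenting path X3→Y6 (+1); matched 3.
Augmenting path X6→Y1 (+1); matched 4.
Augmenting path X4→Y3→X2→Y7 (+1); matched 5.
No augmenting path remains; maximum matching = 5.
König certificate: {X1, X2, X6, Y3, Y6} is a vertex cover of size 5 (every listed pair touches it), so no matching can be larger.

5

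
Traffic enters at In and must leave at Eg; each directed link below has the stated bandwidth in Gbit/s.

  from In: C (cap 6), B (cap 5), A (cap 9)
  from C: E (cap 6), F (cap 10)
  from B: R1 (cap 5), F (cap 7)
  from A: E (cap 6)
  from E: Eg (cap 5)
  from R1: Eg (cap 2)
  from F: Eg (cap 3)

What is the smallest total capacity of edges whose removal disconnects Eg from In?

Augment In→C→E→Eg: bottleneck 5, flow now 5.
Augment In→C→F→Eg: bottleneck 1, flow now 6.
Augment In→B→R1→Eg: bottleneck 2, flow now 8.
Augment In→B→F→Eg: bottleneck 2, flow now 10.
No augmenting path remains; maximum flow = 10.
By max-flow min-cut, the minimum cut capacity equals the max flow.
In the residual graph, reachable from In: {In, C, B, A, E, R1, F}.
Min-cut edges: E→Eg (5), R1→Eg (2), F→Eg (3); capacity 5 + 2 + 3 = 10.

10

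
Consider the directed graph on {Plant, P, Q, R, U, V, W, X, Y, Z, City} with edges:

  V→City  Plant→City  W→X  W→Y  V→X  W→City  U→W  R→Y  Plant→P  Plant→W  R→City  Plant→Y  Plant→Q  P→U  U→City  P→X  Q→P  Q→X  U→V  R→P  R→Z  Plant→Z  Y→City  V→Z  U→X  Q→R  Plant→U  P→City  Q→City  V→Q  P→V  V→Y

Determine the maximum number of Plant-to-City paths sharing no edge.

6

Assign every edge capacity 1; by Menger, the answer equals the max flow.
Path Plant→City (+1); total 1.
Path Plant→P→City (+1); total 2.
Path Plant→Q→City (+1); total 3.
Path Plant→U→City (+1); total 4.
Path Plant→W→City (+1); total 5.
Path Plant→Y→City (+1); total 6.
No residual Plant→City path; max flow = 6.
Certifying cut of size 6: {Plant→City, Plant→P, Plant→Q, Plant→U, Plant→W, Plant→Y}.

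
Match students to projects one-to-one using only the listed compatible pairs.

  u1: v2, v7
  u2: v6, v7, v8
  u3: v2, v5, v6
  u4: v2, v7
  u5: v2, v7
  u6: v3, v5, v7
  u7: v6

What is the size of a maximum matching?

Unit-capacity flow: source→left, listed edges, right→sink; max matching = max flow.
Augmenting path u1→v2 (+1); matched 1.
Augmenting path u2→v6 (+1); matched 2.
Augmenting path u3→v5 (+1); matched 3.
Augmenting path u4→v7 (+1); matched 4.
Augmenting path u6→v3 (+1); matched 5.
Augmenting path u7→v6→u2→v8 (+1); matched 6.
No augmenting path remains; maximum matching = 6.
König certificate: {u2, u3, u6, u7, v2, v7} is a vertex cover of size 6 (every listed pair touches it), so no matching can be larger.

6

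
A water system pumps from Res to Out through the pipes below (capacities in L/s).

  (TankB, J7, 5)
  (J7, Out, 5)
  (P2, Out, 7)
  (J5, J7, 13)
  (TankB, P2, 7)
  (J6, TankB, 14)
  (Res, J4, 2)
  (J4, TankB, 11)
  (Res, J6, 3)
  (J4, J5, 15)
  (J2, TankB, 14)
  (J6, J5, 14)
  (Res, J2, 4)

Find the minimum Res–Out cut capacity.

9

Augment Res→J2→TankB→J7→Out: bottleneck 4, flow now 4.
Augment Res→J6→TankB→J7→Out: bottleneck 1, flow now 5.
Augment Res→J6→TankB→P2→Out: bottleneck 2, flow now 7.
Augment Res→J4→TankB→P2→Out: bottleneck 2, flow now 9.
No augmenting path remains; maximum flow = 9.
By max-flow min-cut, the minimum cut capacity equals the max flow.
In the residual graph, reachable from Res: {Res}.
Min-cut edges: Res→J2 (4), Res→J6 (3), Res→J4 (2); capacity 4 + 3 + 2 = 9.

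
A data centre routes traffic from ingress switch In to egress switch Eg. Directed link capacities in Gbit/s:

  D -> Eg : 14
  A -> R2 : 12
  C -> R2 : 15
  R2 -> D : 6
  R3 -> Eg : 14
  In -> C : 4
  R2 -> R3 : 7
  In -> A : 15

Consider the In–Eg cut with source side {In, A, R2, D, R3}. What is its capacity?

32

Edges leaving {In, A, R2, D, R3}: In→C (4), D→Eg (14), R3→Eg (14).
Cut capacity = 4 + 14 + 14 = 32.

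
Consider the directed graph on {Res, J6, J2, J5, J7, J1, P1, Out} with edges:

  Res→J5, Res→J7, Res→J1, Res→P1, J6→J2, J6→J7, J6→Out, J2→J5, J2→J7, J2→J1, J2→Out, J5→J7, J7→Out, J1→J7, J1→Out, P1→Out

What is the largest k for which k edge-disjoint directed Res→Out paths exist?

Assign every edge capacity 1; by Menger, the answer equals the max flow.
Path Res→J7→Out (+1); total 1.
Path Res→J1→Out (+1); total 2.
Path Res→P1→Out (+1); total 3.
No residual Res→Out path; max flow = 3.
Certifying cut of size 3: {J7→Out, Res→J1, Res→P1}.

3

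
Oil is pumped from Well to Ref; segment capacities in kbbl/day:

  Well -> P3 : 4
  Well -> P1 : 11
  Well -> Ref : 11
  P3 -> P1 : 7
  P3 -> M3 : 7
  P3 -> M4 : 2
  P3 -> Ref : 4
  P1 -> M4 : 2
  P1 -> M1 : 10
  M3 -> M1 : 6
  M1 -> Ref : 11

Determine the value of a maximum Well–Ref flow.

Augment Well→Ref: bottleneck 11, flow now 11.
Augment Well→P3→Ref: bottleneck 4, flow now 15.
Augment Well→P1→M1→Ref: bottleneck 10, flow now 25.
No augmenting path remains; maximum flow = 25.
In the residual graph, reachable from Well: {Well, P1, M4}.
Min-cut edges: Well→P3 (4), Well→Ref (11), P1→M1 (10); capacity 4 + 11 + 10 = 25.
This cut is saturated, so no flow can exceed 25.

25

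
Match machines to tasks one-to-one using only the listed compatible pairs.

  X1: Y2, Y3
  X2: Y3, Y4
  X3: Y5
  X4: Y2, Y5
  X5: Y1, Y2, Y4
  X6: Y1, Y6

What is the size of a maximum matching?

6

Unit-capacity flow: source→left, listed edges, right→sink; max matching = max flow.
Augmenting path X1→Y2 (+1); matched 1.
Augmenting path X2→Y3 (+1); matched 2.
Augmenting path X3→Y5 (+1); matched 3.
Augmenting path X5→Y1 (+1); matched 4.
Augmenting path X6→Y6 (+1); matched 5.
Augmenting path X4→Y2→X1→Y3→X2→Y4 (+1); matched 6.
No augmenting path remains; maximum matching = 6.
König certificate: {X1, X2, X3, X4, X5, X6} is a vertex cover of size 6 (every listed pair touches it), so no matching can be larger.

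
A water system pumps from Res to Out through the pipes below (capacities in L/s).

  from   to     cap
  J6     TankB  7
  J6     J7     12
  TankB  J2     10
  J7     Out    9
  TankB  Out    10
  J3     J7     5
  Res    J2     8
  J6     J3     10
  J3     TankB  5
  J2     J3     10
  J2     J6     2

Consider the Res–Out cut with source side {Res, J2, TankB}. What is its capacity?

22

Edges leaving {Res, J2, TankB}: J2→J3 (10), J2→J6 (2), TankB→Out (10).
Cut capacity = 10 + 2 + 10 = 22.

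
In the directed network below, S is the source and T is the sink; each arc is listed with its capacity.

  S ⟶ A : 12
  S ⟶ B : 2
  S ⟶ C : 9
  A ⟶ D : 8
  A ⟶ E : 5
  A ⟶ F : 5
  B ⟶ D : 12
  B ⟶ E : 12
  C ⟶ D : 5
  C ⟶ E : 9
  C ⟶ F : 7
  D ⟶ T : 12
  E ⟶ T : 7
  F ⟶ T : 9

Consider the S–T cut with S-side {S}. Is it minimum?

Yes — it is a minimum cut (capacity 23).

Given cut capacity: 12 + 2 + 9 = 23.
Augment S→A→D→T: bottleneck 8, flow now 8.
Augment S→A→E→T: bottleneck 4, flow now 12.
Augment S→B→D→T: bottleneck 2, flow now 14.
Augment S→C→D→T: bottleneck 2, flow now 16.
Augment S→C→E→T: bottleneck 3, flow now 19.
Augment S→C→F→T: bottleneck 4, flow now 23.
No augmenting path remains; maximum flow = 23.
Cut capacity 23 equals the max flow, so it is a minimum cut.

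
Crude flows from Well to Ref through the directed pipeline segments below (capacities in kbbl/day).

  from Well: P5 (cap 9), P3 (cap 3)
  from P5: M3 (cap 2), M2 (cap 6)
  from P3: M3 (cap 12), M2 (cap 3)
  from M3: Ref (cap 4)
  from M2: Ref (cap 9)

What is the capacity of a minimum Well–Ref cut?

11

Augment Well→P5→M3→Ref: bottleneck 2, flow now 2.
Augment Well→P5→M2→Ref: bottleneck 6, flow now 8.
Augment Well→P3→M3→Ref: bottleneck 2, flow now 10.
Augment Well→P3→M2→Ref: bottleneck 1, flow now 11.
No augmenting path remains; maximum flow = 11.
By max-flow min-cut, the minimum cut capacity equals the max flow.
In the residual graph, reachable from Well: {Well, P5}.
Min-cut edges: Well→P3 (3), P5→M3 (2), P5→M2 (6); capacity 3 + 2 + 6 = 11.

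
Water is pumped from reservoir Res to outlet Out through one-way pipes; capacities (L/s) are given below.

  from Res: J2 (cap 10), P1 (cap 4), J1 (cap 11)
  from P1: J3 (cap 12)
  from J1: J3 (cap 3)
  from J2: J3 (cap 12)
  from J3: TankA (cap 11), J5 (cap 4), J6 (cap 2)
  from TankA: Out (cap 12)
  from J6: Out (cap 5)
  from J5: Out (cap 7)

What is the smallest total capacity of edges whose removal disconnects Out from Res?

Augment Res→P1→J3→TankA→Out: bottleneck 4, flow now 4.
Augment Res→J1→J3→TankA→Out: bottleneck 3, flow now 7.
Augment Res→J2→J3→TankA→Out: bottleneck 4, flow now 11.
Augment Res→J2→J3→J6→Out: bottleneck 2, flow now 13.
Augment Res→J2→J3→J5→Out: bottleneck 4, flow now 17.
No augmenting path remains; maximum flow = 17.
By max-flow min-cut, the minimum cut capacity equals the max flow.
In the residual graph, reachable from Res: {Res, J1}.
Min-cut edges: Res→P1 (4), Res→J2 (10), J1→J3 (3); capacity 4 + 10 + 3 = 17.

17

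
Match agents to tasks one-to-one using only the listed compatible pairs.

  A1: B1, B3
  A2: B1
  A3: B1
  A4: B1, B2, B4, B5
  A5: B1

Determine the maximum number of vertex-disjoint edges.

3

Unit-capacity flow: source→left, listed edges, right→sink; max matching = max flow.
Augmenting path A1→B1 (+1); matched 1.
Augmenting path A4→B2 (+1); matched 2.
Augmenting path A2→B1→A1→B3 (+1); matched 3.
No augmenting path remains; maximum matching = 3.
König certificate: {A1, A4, B1} is a vertex cover of size 3 (every listed pair touches it), so no matching can be larger.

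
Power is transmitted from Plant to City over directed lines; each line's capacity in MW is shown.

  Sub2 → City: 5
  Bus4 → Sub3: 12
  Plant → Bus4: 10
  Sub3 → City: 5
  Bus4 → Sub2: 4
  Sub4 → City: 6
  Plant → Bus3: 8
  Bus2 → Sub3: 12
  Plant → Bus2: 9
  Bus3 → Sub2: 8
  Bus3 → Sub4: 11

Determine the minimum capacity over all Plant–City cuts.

16

Augment Plant→Bus4→Sub3→City: bottleneck 5, flow now 5.
Augment Plant→Bus4→Sub2→City: bottleneck 4, flow now 9.
Augment Plant→Bus3→Sub2→City: bottleneck 1, flow now 10.
Augment Plant→Bus3→Sub4→City: bottleneck 6, flow now 16.
No augmenting path remains; maximum flow = 16.
By max-flow min-cut, the minimum cut capacity equals the max flow.
In the residual graph, reachable from Plant: {Plant, Bus4, Bus3, Bus2, Sub3, Sub2, Sub4}.
Min-cut edges: Sub3→City (5), Sub2→City (5), Sub4→City (6); capacity 5 + 5 + 6 = 16.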